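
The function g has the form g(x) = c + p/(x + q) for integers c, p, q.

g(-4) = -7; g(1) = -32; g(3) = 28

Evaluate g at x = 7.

(g(x) − c)(x + q) = p for each data point; the three points give a linear system in c and q, then p follows.
Solving: c = -2, q = -2, p = 30, so g(x) = -2 + 30/(x − 2).
Then g(7) = -2 + 30/5 = 4.

4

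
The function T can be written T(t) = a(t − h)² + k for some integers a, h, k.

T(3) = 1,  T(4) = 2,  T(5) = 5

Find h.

First differences 1, 3; second difference 2 = 2a, so a = 1.
Expanding, the t-coefficient is −2ah = -2h; matching it to the data gives h = 3, and then k = 1.
So T(t) = 1(t − 3)² + 1.
Hence h = 3.

3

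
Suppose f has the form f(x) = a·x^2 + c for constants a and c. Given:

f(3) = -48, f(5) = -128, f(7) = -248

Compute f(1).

-8

From f(3) = -48 and f(5) = -128: 9a + c = -48 and 25a + c = -128.
Subtracting: 16a = -80, so a = -5; then c = -48 − (-5)·9 = -3.
So f(x) = -5x² − 3, and f(1) = -8.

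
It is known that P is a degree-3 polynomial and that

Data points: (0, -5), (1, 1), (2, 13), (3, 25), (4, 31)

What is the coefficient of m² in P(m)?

6

Write P(m) = am³ + bm² + cm + d; the 5 given values yield a linear system in the 4 coefficients.
Solving, P(m) = -m³ + 6m² + m - 5.
The coefficient of m² is 6.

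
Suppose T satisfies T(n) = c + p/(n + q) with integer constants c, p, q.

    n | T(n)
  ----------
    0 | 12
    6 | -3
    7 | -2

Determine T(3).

(T(n) − c)(n + q) = p for each data point; the three points give a linear system in c and q, then p follows.
Solving: c = 2, q = -2, p = -20, so T(n) = 2 − 20/(n − 2).
Then T(3) = 2 − 20/1 = -18.

-18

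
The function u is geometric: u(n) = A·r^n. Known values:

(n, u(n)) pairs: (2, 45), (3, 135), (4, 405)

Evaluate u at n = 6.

Consecutive ratio: 135/45 = 3, and 405/135 = 3, so r = 3.
Then A·3^2 = 45 gives A = 5, and u(n) = 5·3^n.
u(6) = 5·3^6 = 3645.

3645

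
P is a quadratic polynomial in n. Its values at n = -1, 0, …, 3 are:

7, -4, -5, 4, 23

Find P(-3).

59

Write P(n) = an² + bn + c; the 5 given values yield a linear system in the 3 coefficients.
Solving, P(n) = 5n² - 6n - 4.
Then P(-3) = 59.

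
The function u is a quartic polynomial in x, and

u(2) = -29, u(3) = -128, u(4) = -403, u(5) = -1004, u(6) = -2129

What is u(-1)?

-8

Write u(x) = ax^4 + bx³ + cx² + dx + e; the 5 given values yield a linear system in the 5 coefficients.
Solving, u(x) = -2x^4 + 3x³ - 5x² - x + 1.
Then u(-1) = -8.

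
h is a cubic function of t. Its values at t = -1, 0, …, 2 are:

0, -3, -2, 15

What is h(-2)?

-5

Write h(t) = at³ + bt² + ct + d; the 4 given values yield a linear system in the 4 coefficients.
Solving, h(t) = 2t³ + 2t² - 3t - 3.
Then h(-2) = -5.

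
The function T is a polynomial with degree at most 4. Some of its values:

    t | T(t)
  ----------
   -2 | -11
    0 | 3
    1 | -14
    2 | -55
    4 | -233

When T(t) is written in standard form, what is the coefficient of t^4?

Write T(t) = at^4 + bt³ + ct² + dt + e; the 5 given values yield a linear system in the 5 coefficients.
Solving, the leading coefficient vanishes, and T(t) = -t³ - 9t² - 7t + 3.
The coefficient of t^4 is 0.

0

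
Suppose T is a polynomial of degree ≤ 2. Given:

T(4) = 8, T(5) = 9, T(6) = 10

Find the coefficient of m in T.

Write T(m) = am² + bm + c; the 3 given values yield a linear system in the 3 coefficients.
Solving, the leading coefficient vanishes, and T(m) = m + 4.
The coefficient of m is 1.

1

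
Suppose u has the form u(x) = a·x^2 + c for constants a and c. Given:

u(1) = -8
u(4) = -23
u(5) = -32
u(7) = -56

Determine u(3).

-16

From u(1) = -8 and u(4) = -23: 1a + c = -8 and 16a + c = -23.
Subtracting: 15a = -15, so a = -1; then c = -8 − (-1)·1 = -7.
So u(x) = -1x² − 7, and u(3) = -16.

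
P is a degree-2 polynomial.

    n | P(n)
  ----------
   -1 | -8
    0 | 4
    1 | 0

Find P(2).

Write P(n) = an² + bn + c; the 3 given values yield a linear system in the 3 coefficients.
Solving, P(n) = -8n² + 4n + 4.
Then P(2) = -20.

-20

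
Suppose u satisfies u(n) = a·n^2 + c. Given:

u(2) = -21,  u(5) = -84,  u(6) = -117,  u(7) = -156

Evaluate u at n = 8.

From u(2) = -21 and u(5) = -84: 4a + c = -21 and 25a + c = -84.
Subtracting: 21a = -63, so a = -3; then c = -21 − (-3)·4 = -9.
So u(n) = -3n² − 9, and u(8) = -201.

-201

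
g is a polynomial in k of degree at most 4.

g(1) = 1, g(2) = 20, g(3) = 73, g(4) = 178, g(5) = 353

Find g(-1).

First differences: 19, 53, 105, 175. Second differences: 34, 52, 70. Third differences: 18, 18.
Level-3 differences are constant, so g has degree 3.
Fitting a degree-3 polynomial gives g(k) = 3k³ - k² + k - 2.
Then g(-1) = -7.

-7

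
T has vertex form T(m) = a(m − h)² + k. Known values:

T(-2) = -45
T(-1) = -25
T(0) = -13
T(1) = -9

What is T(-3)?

-73

First differences 20, 12, 4; second difference -8 = 2a, so a = -4.
Expanding, the m-coefficient is −2ah = 8h; matching it to the data gives h = 1, and then k = -9.
So T(m) = -4(m − 1)² − 9.
T(-3) = -4·(-4)² − 9 = -73.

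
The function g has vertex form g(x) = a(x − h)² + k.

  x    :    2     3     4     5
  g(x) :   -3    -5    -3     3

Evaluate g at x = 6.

13

First differences -2, 2, 6; second difference 4 = 2a, so a = 2.
Expanding, the x-coefficient is −2ah = -4h; matching it to the data gives h = 3, and then k = -5.
So g(x) = 2(x − 3)² − 5.
g(6) = 2·3² − 5 = 13.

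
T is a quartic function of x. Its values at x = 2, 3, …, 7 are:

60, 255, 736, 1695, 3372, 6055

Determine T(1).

7

First differences: 195, 481, 959, 1677, 2683. Second differences: 286, 478, 718, 1006. Third differences: 192, 240, 288. Fourth differences: 48, 48.
Level-4 differences are constant, so T has degree 4.
Fitting a degree-4 polynomial gives T(x) = 2x^4 + 4x³ - 3x² + 4x.
Then T(1) = 7.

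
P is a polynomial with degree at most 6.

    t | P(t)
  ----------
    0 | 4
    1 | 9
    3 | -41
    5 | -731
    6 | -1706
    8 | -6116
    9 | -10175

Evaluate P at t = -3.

Write P(t) = at^6 + bt^5 + ct^4 + dt³ + et² + pt + q; the 7 given values yield a linear system in the 7 coefficients.
Solving, the top 2 coefficients vanish, and P(t) = -2t^4 + 4t³ + 3t + 4.
Then P(-3) = -275.

-275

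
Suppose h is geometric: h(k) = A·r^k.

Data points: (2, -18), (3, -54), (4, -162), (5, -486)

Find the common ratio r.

3

Consecutive ratio: -54/(-18) = 3, and -162/(-54) = 3, so r = 3.
Then A·3^2 = -18 gives A = -2, and h(k) = -2·3^k.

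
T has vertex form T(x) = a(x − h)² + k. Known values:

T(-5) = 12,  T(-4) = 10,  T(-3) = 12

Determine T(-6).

18

First differences -2, 2; second difference 4 = 2a, so a = 2.
Expanding, the x-coefficient is −2ah = -4h; matching it to the data gives h = -4, and then k = 10.
So T(x) = 2(x + 4)² + 10.
T(-6) = 2·(-2)² + 10 = 18.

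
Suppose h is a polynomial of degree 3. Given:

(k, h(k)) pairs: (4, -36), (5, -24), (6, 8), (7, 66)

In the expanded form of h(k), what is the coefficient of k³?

Write h(k) = ak³ + bk² + ck + d; the 4 given values yield a linear system in the 4 coefficients.
Solving, h(k) = k³ - 5k² - 4k - 4.
The coefficient of k³ is 1.

1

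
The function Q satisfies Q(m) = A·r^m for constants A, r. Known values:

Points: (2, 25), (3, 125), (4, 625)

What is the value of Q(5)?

3125

Consecutive ratio: 125/25 = 5, and 625/125 = 5, so r = 5.
Then A·5^2 = 25 gives A = 1, and Q(m) = 1·5^m.
Q(5) = 1·5^5 = 3125.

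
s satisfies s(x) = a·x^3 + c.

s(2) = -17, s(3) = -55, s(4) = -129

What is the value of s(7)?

-687

From s(2) = -17 and s(3) = -55: 8a + c = -17 and 27a + c = -55.
Subtracting: 19a = -38, so a = -2; then c = -17 − (-2)·8 = -1.
So s(x) = -2x³ − 1, and s(7) = -687.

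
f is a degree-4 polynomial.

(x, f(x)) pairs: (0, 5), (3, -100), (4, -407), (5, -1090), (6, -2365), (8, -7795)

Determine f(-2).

-5

Write f(x) = ax^4 + bx³ + cx² + dx + e; the 6 given values yield a linear system in the 5 coefficients.
Solving, f(x) = -2x^4 + 6x² + x + 5.
Then f(-2) = -5.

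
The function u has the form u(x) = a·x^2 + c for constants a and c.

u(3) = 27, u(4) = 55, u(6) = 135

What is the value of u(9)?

315

From u(3) = 27 and u(4) = 55: 9a + c = 27 and 16a + c = 55.
Subtracting: 7a = 28, so a = 4; then c = 27 − 4·9 = -9.
So u(x) = 4x² − 9, and u(9) = 315.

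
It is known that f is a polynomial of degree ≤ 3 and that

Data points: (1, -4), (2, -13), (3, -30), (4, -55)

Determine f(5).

-88

First differences: -9, -17, -25. Second differences: -8, -8.
Level-2 differences are constant, so f has degree 2.
Fitting a degree-2 polynomial gives f(k) = -4k² + 3k - 3.
Then f(5) = -88.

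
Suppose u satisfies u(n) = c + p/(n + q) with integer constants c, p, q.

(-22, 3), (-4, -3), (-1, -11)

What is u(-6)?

(u(n) − c)(n + q) = p for each data point; the three points give a linear system in c and q, then p follows.
Solving: c = 5, q = -2, p = 48, so u(n) = 5 + 48/(n − 2).
Then u(-6) = 5 + 48/(-8) = -1.

-1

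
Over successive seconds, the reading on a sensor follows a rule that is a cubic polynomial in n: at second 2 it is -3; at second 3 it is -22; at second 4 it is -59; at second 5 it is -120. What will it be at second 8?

-507

Write the value at n as Q(n).
Write Q(n) = an³ + bn² + cn + d; the 4 given values yield a linear system in the 4 coefficients.
Solving, Q(n) = -n³ + 5.
Then Q(8) = -507.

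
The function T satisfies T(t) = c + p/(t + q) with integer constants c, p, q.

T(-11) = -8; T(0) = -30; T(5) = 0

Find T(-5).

(T(t) − c)(t + q) = p for each data point; the three points give a linear system in c and q, then p follows.
Solving: c = -6, q = -1, p = 24, so T(t) = -6 + 24/(t − 1).
Then T(-5) = -6 + 24/(-6) = -10.

-10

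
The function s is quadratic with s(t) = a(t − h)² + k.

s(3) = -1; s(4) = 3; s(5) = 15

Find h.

First differences 4, 12; second difference 8 = 2a, so a = 4.
Expanding, the t-coefficient is −2ah = -8h; matching it to the data gives h = 3, and then k = -1.
So s(t) = 4(t − 3)² − 1.
Hence h = 3.

3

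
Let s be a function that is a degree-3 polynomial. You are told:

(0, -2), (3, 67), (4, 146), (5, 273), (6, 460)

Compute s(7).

Write s(n) = an³ + bn² + cn + d; the 5 given values yield a linear system in the 4 coefficients.
Solving, s(n) = 2n³ + 5n - 2.
Then s(7) = 719.

719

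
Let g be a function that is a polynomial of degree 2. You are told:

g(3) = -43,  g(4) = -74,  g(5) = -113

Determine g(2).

Write g(m) = am² + bm + c; the 3 given values yield a linear system in the 3 coefficients.
Solving, g(m) = -4m² - 3m + 2.
Then g(2) = -20.

-20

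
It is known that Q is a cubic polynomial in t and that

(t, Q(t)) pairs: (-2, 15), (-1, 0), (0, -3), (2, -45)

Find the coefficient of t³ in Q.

Write Q(t) = at³ + bt² + ct + d; the 4 given values yield a linear system in the 4 coefficients.
Solving, Q(t) = -3t³ - 3t² - 3t - 3.
The coefficient of t³ is -3.

-3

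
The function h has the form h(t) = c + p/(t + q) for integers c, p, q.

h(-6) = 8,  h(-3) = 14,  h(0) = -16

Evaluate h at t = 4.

(h(t) − c)(t + q) = p for each data point; the three points give a linear system in c and q, then p follows.
Solving: c = 4, q = 1, p = -20, so h(t) = 4 − 20/(t + 1).
Then h(4) = 4 − 20/5 = 0.

0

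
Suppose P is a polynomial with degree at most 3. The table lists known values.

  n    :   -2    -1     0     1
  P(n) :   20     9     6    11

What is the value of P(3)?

45

Write P(n) = an³ + bn² + cn + d; the 4 given values yield a linear system in the 4 coefficients.
Solving, the leading coefficient vanishes, and P(n) = 4n² + n + 6.
Then P(3) = 45.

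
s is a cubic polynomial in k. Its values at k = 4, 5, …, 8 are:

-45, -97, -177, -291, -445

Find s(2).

-1

First differences: -52, -80, -114, -154. Second differences: -28, -34, -40. Third differences: -6, -6.
Level-3 differences are constant, so s has degree 3.
Fitting a degree-3 polynomial gives s(k) = -k³ + k² + 3.
Then s(2) = -1.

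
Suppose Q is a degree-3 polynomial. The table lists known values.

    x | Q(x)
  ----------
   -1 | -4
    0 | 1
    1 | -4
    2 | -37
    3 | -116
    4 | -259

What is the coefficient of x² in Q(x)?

-5

First differences: 5, -5, -33, -79, -143. Second differences: -10, -28, -46, -64. Third differences: -18, -18, -18.
Level-3 differences are constant, so Q has degree 3.
Fitting a degree-3 polynomial gives Q(x) = -3x³ - 5x² + 3x + 1.
The coefficient of x² is -5.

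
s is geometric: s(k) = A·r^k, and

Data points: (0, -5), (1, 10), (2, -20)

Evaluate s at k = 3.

40

Consecutive ratio: 10/(-5) = -2, and -20/10 = -2, so r = -2.
Then A·(-2)^0 = -5 gives A = -5, and s(k) = -5·(-2)^k.
s(3) = -5·(-2)^3 = 40.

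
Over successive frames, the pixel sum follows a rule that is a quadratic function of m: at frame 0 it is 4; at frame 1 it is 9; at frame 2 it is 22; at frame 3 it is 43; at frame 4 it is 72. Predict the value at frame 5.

109

Write the value at m as Q(m).
First differences: 5, 13, 21, 29. Second differences: 8, 8, 8.
Level-2 differences are constant, so Q has degree 2.
Extending the table by one column gives the next first difference 37, so Q(5) = 72 + 37 = 109.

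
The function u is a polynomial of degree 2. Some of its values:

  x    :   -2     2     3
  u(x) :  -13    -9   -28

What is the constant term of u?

5

Write u(x) = ax² + bx + c; the 3 given values yield a linear system in the 3 coefficients.
Solving, u(x) = -4x² + x + 5.
The constant term is u(0) = 5.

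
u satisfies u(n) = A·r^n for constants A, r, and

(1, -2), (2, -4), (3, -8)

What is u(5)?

Consecutive ratio: -4/(-2) = 2, and -8/(-4) = 2, so r = 2.
Then A·2^1 = -2 gives A = -1, and u(n) = -1·2^n.
u(5) = -1·2^5 = -32.

-32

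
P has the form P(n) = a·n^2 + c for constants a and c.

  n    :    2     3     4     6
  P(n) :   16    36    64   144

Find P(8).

From P(2) = 16 and P(3) = 36: 4a + c = 16 and 9a + c = 36.
Subtracting: 5a = 20, so a = 4; then c = 16 − 4·4 = 0.
So P(n) = 4n² + 0, and P(8) = 256.

256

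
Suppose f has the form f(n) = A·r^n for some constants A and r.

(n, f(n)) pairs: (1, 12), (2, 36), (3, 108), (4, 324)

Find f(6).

Consecutive ratio: 36/12 = 3, and 108/36 = 3, so r = 3.
Then A·3^1 = 12 gives A = 4, and f(n) = 4·3^n.
f(6) = 4·3^6 = 2916.

2916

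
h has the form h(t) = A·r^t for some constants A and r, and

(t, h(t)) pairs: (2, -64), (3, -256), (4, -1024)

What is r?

Consecutive ratio: -256/(-64) = 4, and -1024/(-256) = 4, so r = 4.
Then A·4^2 = -64 gives A = -4, and h(t) = -4·4^t.

4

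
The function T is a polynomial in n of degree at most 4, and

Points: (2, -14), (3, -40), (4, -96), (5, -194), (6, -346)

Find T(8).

Write T(n) = an^4 + bn³ + cn² + dn + e; the 5 given values yield a linear system in the 5 coefficients.
Solving, the leading coefficient vanishes, and T(n) = -2n³ + 3n² - 3n - 4.
Then T(8) = -860.

-860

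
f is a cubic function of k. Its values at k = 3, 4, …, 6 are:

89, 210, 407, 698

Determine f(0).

2

Write f(k) = ak³ + bk² + ck + d; the 4 given values yield a linear system in the 4 coefficients.
Solving, f(k) = 3k³ + 2k² - 4k + 2.
Then f(0) = 2.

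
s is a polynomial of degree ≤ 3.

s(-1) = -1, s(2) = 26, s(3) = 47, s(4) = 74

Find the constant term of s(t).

Write s(t) = at³ + bt² + ct + d; the 4 given values yield a linear system in the 4 coefficients.
Solving, the leading coefficient vanishes, and s(t) = 3t² + 6t + 2.
The constant term is s(0) = 2.

2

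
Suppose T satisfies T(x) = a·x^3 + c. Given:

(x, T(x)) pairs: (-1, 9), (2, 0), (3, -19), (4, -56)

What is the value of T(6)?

-208

From T(-1) = 9 and T(2) = 0: -1a + c = 9 and 8a + c = 0.
Subtracting: 9a = -9, so a = -1; then c = 9 − (-1)·(-1) = 8.
So T(x) = -1x³ + 8, and T(6) = -208.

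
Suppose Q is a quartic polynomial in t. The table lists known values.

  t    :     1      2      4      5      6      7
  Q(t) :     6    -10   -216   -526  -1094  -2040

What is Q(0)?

4

Write Q(t) = at^4 + bt³ + ct² + dt + e; the 6 given values yield a linear system in the 5 coefficients.
Solving, Q(t) = -t^4 + 2t³ - 8t² + 9t + 4.
Then Q(0) = 4.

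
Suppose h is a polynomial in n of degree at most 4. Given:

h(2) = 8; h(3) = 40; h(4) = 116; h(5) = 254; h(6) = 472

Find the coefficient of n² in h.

Write h(n) = an^4 + bn³ + cn² + dn + e; the 5 given values yield a linear system in the 5 coefficients.
Solving, the leading coefficient vanishes, and h(n) = 3n³ - 5n² + 4.
The coefficient of n² is -5.

-5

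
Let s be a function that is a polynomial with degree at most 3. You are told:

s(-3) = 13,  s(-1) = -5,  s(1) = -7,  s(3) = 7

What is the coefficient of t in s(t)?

Write s(t) = at³ + bt² + ct + d; the 4 given values yield a linear system in the 4 coefficients.
Solving, the leading coefficient vanishes, and s(t) = 2t² - t - 8.
The coefficient of t is -1.

-1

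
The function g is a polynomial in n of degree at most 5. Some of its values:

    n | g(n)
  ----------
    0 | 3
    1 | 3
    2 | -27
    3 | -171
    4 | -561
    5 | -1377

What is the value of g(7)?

First differences: 0, -30, -144, -390, -816. Second differences: -30, -114, -246, -426. Third differences: -84, -132, -180. Fourth differences: -48, -48.
Level-4 differences are constant, so g has degree 4.
Fitting a degree-4 polynomial gives g(n) = -2n^4 - 2n³ + 5n² - n + 3.
Then g(7) = -5247.

-5247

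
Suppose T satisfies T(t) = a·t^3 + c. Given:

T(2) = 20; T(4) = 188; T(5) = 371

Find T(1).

From T(2) = 20 and T(4) = 188: 8a + c = 20 and 64a + c = 188.
Subtracting: 56a = 168, so a = 3; then c = 20 − 3·8 = -4.
So T(t) = 3t³ − 4, and T(1) = -1.

-1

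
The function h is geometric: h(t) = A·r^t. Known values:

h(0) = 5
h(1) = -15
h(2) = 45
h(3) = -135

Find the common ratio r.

Consecutive ratio: -15/5 = -3, and 45/(-15) = -3, so r = -3.
Then A·(-3)^0 = 5 gives A = 5, and h(t) = 5·(-3)^t.

-3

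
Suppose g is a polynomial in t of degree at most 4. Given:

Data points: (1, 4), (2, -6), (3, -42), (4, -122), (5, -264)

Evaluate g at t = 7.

First differences: -10, -36, -80, -142. Second differences: -26, -44, -62. Third differences: -18, -18.
Level-3 differences are constant, so g has degree 3.
Fitting a degree-3 polynomial gives g(t) = -3t³ + 5t² - 4t + 6.
Then g(7) = -806.

-806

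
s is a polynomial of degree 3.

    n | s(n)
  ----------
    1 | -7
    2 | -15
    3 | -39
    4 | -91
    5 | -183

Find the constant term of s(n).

-3

First differences: -8, -24, -52, -92. Second differences: -16, -28, -40. Third differences: -12, -12.
Level-3 differences are constant, so s has degree 3.
Fitting a degree-3 polynomial gives s(n) = -2n³ + 4n² - 6n - 3.
The constant term is s(0) = -3.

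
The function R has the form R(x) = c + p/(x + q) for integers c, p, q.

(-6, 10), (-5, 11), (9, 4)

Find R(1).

(R(x) − c)(x + q) = p for each data point; the three points give a linear system in c and q, then p follows.
Solving: c = 6, q = 1, p = -20, so R(x) = 6 − 20/(x + 1).
Then R(1) = 6 − 20/2 = -4.

-4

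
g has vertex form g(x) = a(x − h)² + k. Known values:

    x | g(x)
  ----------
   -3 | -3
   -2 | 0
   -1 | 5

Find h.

First differences 3, 5; second difference 2 = 2a, so a = 1.
Expanding, the x-coefficient is −2ah = -2h; matching it to the data gives h = -4, and then k = -4.
So g(x) = 1(x + 4)² − 4.
Hence h = -4.

-4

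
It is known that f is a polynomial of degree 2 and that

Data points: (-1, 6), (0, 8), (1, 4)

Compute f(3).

Write f(t) = at² + bt + c; the 3 given values yield a linear system in the 3 coefficients.
Solving, f(t) = -3t² - t + 8.
Then f(3) = -22.

-22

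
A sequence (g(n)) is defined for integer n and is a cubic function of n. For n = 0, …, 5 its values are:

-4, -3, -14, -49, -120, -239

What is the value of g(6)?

Write g(n) = an³ + bn² + cn + d; the 6 given values yield a linear system in the 4 coefficients.
Solving, g(n) = -2n³ + 3n - 4.
Then g(6) = -418.

-418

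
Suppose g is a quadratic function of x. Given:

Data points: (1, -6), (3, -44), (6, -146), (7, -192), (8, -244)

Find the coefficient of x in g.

Write g(x) = ax² + bx + c; the 5 given values yield a linear system in the 3 coefficients.
Solving, g(x) = -3x² - 7x + 4.
The coefficient of x is -7.

-7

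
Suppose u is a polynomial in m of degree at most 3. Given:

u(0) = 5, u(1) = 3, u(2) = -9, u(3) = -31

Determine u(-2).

First differences: -2, -12, -22. Second differences: -10, -10.
Level-2 differences are constant, so u has degree 2.
Fitting a degree-2 polynomial gives u(m) = -5m² + 3m + 5.
Then u(-2) = -21.

-21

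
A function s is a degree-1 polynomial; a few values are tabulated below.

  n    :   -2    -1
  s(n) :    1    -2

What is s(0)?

-5

Write s(n) = an + b; the 2 given values yield a linear system in the 2 coefficients.
Solving, s(n) = -3n - 5.
Then s(0) = -5.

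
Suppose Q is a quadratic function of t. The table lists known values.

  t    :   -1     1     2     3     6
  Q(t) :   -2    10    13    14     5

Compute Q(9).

Write Q(t) = at² + bt + c; the 5 given values yield a linear system in the 3 coefficients.
Solving, Q(t) = -t² + 6t + 5.
Then Q(9) = -22.

-22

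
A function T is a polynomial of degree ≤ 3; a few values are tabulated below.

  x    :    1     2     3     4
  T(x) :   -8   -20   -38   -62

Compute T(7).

Write T(x) = ax³ + bx² + cx + d; the 4 given values yield a linear system in the 4 coefficients.
Solving, the leading coefficient vanishes, and T(x) = -3x² - 3x - 2.
Then T(7) = -170.

-170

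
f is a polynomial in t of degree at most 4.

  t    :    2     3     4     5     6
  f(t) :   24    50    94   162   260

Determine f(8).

570

First differences: 26, 44, 68, 98. Second differences: 18, 24, 30. Third differences: 6, 6.
Level-3 differences are constant, so f has degree 3.
Fitting a degree-3 polynomial gives f(t) = t³ + 7t + 2.
Then f(8) = 570.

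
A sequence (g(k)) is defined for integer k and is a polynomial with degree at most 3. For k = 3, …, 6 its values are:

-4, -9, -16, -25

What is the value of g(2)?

-1

First differences: -5, -7, -9. Second differences: -2, -2.
Level-2 differences are constant, so g has degree 2.
Fitting a degree-2 polynomial gives g(k) = -k² + 2k - 1.
Then g(2) = -1.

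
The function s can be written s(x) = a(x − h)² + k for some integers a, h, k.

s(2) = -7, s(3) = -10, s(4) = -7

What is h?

3

First differences -3, 3; second difference 6 = 2a, so a = 3.
Expanding, the x-coefficient is −2ah = -6h; matching it to the data gives h = 3, and then k = -10.
So s(x) = 3(x − 3)² − 10.
Hence h = 3.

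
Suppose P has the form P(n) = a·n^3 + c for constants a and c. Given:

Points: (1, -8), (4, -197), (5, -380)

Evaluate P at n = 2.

-29

From P(1) = -8 and P(4) = -197: 1a + c = -8 and 64a + c = -197.
Subtracting: 63a = -189, so a = -3; then c = -8 − (-3)·1 = -5.
So P(n) = -3n³ − 5, and P(2) = -29.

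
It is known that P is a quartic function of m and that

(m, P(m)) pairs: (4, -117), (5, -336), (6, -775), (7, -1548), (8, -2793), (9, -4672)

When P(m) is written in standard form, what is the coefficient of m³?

3

First differences: -219, -439, -773, -1245, -1879. Second differences: -220, -334, -472, -634. Third differences: -114, -138, -162. Fourth differences: -24, -24.
Level-4 differences are constant, so P has degree 4.
Fitting a degree-4 polynomial gives P(m) = -m^4 + 3m³ - 4m² + 3m - 1.
The coefficient of m³ is 3.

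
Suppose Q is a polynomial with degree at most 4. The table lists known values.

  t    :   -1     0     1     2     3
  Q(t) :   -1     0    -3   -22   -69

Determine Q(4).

-156

First differences: 1, -3, -19, -47. Second differences: -4, -16, -28. Third differences: -12, -12.
Level-3 differences are constant, so Q has degree 3.
Fitting a degree-3 polynomial gives Q(t) = -2t³ - 2t² + t.
Then Q(4) = -156.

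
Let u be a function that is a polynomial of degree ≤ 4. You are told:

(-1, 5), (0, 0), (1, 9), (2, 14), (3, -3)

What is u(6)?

-366

First differences: -5, 9, 5, -17. Second differences: 14, -4, -22. Third differences: -18, -18.
Level-3 differences are constant, so u has degree 3.
Fitting a degree-3 polynomial gives u(x) = -3x³ + 7x² + 5x.
Then u(6) = -366.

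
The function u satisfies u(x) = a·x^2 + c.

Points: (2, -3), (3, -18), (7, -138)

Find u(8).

-183

From u(2) = -3 and u(3) = -18: 4a + c = -3 and 9a + c = -18.
Subtracting: 5a = -15, so a = -3; then c = -3 − (-3)·4 = 9.
So u(x) = -3x² + 9, and u(8) = -183.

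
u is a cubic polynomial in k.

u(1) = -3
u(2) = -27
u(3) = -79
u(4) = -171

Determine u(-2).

21

Write u(k) = ak³ + bk² + ck + d; the 4 given values yield a linear system in the 4 coefficients.
Solving, u(k) = -2k³ - 2k² - 4k + 5.
Then u(-2) = 21.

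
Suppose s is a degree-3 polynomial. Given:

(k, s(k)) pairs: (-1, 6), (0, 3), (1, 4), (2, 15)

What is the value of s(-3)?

0

Write s(k) = ak³ + bk² + ck + d; the 4 given values yield a linear system in the 4 coefficients.
Solving, s(k) = k³ + 2k² - 2k + 3.
Then s(-3) = 0.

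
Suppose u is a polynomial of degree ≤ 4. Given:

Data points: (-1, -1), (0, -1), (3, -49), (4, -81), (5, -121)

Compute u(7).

Write u(x) = ax^4 + bx³ + cx² + dx + e; the 5 given values yield a linear system in the 5 coefficients.
Solving, the top 2 coefficients vanish, and u(x) = -4x² - 4x - 1.
Then u(7) = -225.

-225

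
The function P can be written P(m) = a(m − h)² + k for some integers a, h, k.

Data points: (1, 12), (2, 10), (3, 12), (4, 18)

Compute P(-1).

First differences -2, 2, 6; second difference 4 = 2a, so a = 2.
Expanding, the m-coefficient is −2ah = -4h; matching it to the data gives h = 2, and then k = 10.
So P(m) = 2(m − 2)² + 10.
P(-1) = 2·(-3)² + 10 = 28.

28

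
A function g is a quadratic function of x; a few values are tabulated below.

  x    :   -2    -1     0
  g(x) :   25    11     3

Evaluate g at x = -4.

Write g(x) = ax² + bx + c; the 3 given values yield a linear system in the 3 coefficients.
Solving, g(x) = 3x² - 5x + 3.
Then g(-4) = 71.

71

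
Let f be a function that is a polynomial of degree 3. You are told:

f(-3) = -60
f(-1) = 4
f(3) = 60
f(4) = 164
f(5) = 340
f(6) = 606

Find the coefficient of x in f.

Write f(x) = ax³ + bx² + cx + d; the 6 given values yield a linear system in the 4 coefficients.
Solving, f(x) = 3x³ - 7x.
The coefficient of x is -7.

-7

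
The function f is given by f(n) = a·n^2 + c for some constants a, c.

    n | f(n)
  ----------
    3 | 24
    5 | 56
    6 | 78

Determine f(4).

From f(3) = 24 and f(5) = 56: 9a + c = 24 and 25a + c = 56.
Subtracting: 16a = 32, so a = 2; then c = 24 − 2·9 = 6.
So f(n) = 2n² + 6, and f(4) = 38.

38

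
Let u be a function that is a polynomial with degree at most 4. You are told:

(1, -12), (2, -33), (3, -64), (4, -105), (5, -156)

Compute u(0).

Write u(m) = am^4 + bm³ + cm² + dm + e; the 5 given values yield a linear system in the 5 coefficients.
Solving, the top 2 coefficients vanish, and u(m) = -5m² - 6m - 1.
Then u(0) = -1.

-1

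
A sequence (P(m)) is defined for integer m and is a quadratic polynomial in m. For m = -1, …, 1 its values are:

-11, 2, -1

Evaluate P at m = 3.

-55

Write P(m) = am² + bm + c; the 3 given values yield a linear system in the 3 coefficients.
Solving, P(m) = -8m² + 5m + 2.
Then P(3) = -55.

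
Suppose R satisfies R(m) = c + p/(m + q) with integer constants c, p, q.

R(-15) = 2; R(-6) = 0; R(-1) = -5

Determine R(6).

16

(R(m) − c)(m + q) = p for each data point; the three points give a linear system in c and q, then p follows.
Solving: c = 4, q = -3, p = 36, so R(m) = 4 + 36/(m − 3).
Then R(6) = 4 + 36/3 = 16.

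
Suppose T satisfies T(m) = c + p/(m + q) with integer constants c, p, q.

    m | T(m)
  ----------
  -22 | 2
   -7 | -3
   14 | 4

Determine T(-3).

(T(m) − c)(m + q) = p for each data point; the three points give a linear system in c and q, then p follows.
Solving: c = 3, q = 4, p = 18, so T(m) = 3 + 18/(m + 4).
Then T(-3) = 3 + 18/1 = 21.

21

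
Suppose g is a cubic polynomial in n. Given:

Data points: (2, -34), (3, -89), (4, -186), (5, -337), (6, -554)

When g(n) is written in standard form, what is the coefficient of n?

-2

Write g(n) = an³ + bn² + cn + d; the 5 given values yield a linear system in the 4 coefficients.
Solving, g(n) = -2n³ - 3n² - 2n - 2.
The coefficient of n is -2.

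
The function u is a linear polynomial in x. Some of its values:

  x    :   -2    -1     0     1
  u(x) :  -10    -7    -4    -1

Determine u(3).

5

First differences: 3, 3, 3.
Level-1 differences are constant, so u has degree 1.
Fitting a degree-1 polynomial gives u(x) = 3x - 4.
Then u(3) = 5.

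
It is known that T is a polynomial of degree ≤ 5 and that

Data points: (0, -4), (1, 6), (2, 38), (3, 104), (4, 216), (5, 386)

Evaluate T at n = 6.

First differences: 10, 32, 66, 112, 170. Second differences: 22, 34, 46, 58. Third differences: 12, 12, 12.
Level-3 differences are constant, so T has degree 3.
Fitting a degree-3 polynomial gives T(n) = 2n³ + 5n² + 3n - 4.
Then T(6) = 626.

626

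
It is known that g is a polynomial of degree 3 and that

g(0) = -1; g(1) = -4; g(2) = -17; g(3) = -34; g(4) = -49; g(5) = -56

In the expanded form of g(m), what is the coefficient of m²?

-8

First differences: -3, -13, -17, -15, -7. Second differences: -10, -4, 2, 8. Third differences: 6, 6, 6.
Level-3 differences are constant, so g has degree 3.
Fitting a degree-3 polynomial gives g(m) = m³ - 8m² + 4m - 1.
The coefficient of m² is -8.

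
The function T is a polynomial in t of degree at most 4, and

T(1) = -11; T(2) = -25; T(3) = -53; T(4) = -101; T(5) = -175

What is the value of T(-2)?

First differences: -14, -28, -48, -74. Second differences: -14, -20, -26. Third differences: -6, -6.
Level-3 differences are constant, so T has degree 3.
Fitting a degree-3 polynomial gives T(t) = -t³ - t² - 4t - 5.
Then T(-2) = 7.

7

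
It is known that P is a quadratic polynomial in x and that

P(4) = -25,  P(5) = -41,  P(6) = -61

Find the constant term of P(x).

Write P(x) = ax² + bx + c; the 3 given values yield a linear system in the 3 coefficients.
Solving, P(x) = -2x² + 2x - 1.
The constant term is P(0) = -1.

-1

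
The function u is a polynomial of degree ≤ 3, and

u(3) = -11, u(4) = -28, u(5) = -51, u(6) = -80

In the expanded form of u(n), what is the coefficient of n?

4

Write u(n) = an³ + bn² + cn + d; the 4 given values yield a linear system in the 4 coefficients.
Solving, the leading coefficient vanishes, and u(n) = -3n² + 4n + 4.
The coefficient of n is 4.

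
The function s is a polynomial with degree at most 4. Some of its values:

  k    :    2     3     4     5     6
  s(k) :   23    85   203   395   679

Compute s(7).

First differences: 62, 118, 192, 284. Second differences: 56, 74, 92. Third differences: 18, 18.
Level-3 differences are constant, so s has degree 3.
Extending the table by one column gives the next first difference 394, so s(7) = 679 + 394 = 1073.

1073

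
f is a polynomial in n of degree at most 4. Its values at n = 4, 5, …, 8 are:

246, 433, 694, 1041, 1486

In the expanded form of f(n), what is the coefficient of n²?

Write f(n) = an^4 + bn³ + cn² + dn + e; the 5 given values yield a linear system in the 5 coefficients.
Solving, the leading coefficient vanishes, and f(n) = 2n³ + 7n² + 2n - 2.
The coefficient of n² is 7.

7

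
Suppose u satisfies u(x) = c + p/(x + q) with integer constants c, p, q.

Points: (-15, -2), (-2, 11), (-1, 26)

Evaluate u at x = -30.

-3

(u(x) − c)(x + q) = p for each data point; the three points give a linear system in c and q, then p follows.
Solving: c = -4, q = 0, p = -30, so u(x) = -4 − 30/(x + 0).
Then u(-30) = -4 − 30/(-30) = -3.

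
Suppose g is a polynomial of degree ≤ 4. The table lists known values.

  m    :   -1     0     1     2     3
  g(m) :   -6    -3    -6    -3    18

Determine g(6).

First differences: 3, -3, 3, 21. Second differences: -6, 6, 18. Third differences: 12, 12.
Level-3 differences are constant, so g has degree 3.
Fitting a degree-3 polynomial gives g(m) = 2m³ - 3m² - 2m - 3.
Then g(6) = 309.

309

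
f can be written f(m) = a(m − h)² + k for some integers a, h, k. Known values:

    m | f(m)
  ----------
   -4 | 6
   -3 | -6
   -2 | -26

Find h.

First differences -12, -20; second difference -8 = 2a, so a = -4.
Expanding, the m-coefficient is −2ah = 8h; matching it to the data gives h = -5, and then k = 10.
So f(m) = -4(m + 5)² + 10.
Hence h = -5.

-5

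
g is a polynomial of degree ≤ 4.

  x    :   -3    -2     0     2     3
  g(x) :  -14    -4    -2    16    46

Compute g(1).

Write g(x) = ax^4 + bx³ + cx² + dx + e; the 5 given values yield a linear system in the 5 coefficients.
Solving, the leading coefficient vanishes, and g(x) = x³ + 2x² + x - 2.
Then g(1) = 2.

2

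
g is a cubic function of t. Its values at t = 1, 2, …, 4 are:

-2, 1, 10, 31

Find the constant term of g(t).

-5

Write g(t) = at³ + bt² + ct + d; the 4 given values yield a linear system in the 4 coefficients.
Solving, g(t) = t³ - 3t² + 5t - 5.
The constant term is g(0) = -5.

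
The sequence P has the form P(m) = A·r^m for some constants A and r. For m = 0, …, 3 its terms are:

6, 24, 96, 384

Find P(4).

Consecutive ratio: 24/6 = 4, and 96/24 = 4, so r = 4.
Then A·4^0 = 6 gives A = 6, and P(m) = 6·4^m.
P(4) = 6·4^4 = 1536.

1536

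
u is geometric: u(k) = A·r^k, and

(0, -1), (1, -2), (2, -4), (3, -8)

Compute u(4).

-16

Consecutive ratio: -2/(-1) = 2, and -4/(-2) = 2, so r = 2.
Then A·2^0 = -1 gives A = -1, and u(k) = -1·2^k.
u(4) = -1·2^4 = -16.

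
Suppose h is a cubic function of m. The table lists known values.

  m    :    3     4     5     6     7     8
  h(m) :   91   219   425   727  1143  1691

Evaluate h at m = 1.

Write h(m) = am³ + bm² + cm + d; the 6 given values yield a linear system in the 4 coefficients.
Solving, h(m) = 3m³ + 3m² - 4m - 5.
Then h(1) = -3.

-3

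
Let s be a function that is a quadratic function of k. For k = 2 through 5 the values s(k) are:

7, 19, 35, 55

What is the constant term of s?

First differences: 12, 16, 20. Second differences: 4, 4.
Level-2 differences are constant, so s has degree 2.
Fitting a degree-2 polynomial gives s(k) = 2k² + 2k - 5.
The constant term is s(0) = -5.

-5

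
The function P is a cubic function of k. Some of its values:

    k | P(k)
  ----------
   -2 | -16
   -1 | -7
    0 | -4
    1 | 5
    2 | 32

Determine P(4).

Write P(k) = ak³ + bk² + ck + d; the 5 given values yield a linear system in the 4 coefficients.
Solving, P(k) = 2k³ + 3k² + 4k - 4.
Then P(4) = 188.

188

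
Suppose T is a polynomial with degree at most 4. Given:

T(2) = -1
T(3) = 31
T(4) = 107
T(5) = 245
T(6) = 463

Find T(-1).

First differences: 32, 76, 138, 218. Second differences: 44, 62, 80. Third differences: 18, 18.
Level-3 differences are constant, so T has degree 3.
Fitting a degree-3 polynomial gives T(x) = 3x³ - 5x² - 5.
Then T(-1) = -13.

-13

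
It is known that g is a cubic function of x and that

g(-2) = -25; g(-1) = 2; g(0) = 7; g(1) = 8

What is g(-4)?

-217

Write g(x) = ax³ + bx² + cx + d; the 4 given values yield a linear system in the 4 coefficients.
Solving, g(x) = 3x³ - 2x² + 7.
Then g(-4) = -217.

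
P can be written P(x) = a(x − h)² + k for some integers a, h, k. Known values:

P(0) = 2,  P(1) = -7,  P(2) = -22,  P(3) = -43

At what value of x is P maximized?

First differences -9, -15, -21; second difference -6 = 2a, so a = -3.
Expanding, the x-coefficient is −2ah = 6h; matching it to the data gives h = -1, and then k = 5.
So P(x) = -3(x + 1)² + 5.
Hence h = -1.

-1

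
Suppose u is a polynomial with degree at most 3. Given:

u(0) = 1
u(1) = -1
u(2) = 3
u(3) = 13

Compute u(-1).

9

First differences: -2, 4, 10. Second differences: 6, 6.
Level-2 differences are constant, so u has degree 2.
Fitting a degree-2 polynomial gives u(n) = 3n² - 5n + 1.
Then u(-1) = 9.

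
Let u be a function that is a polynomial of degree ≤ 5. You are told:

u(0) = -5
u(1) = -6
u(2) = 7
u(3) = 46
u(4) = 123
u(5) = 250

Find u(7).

Write u(k) = ak^5 + bk^4 + ck³ + dk² + ek + p; the 6 given values yield a linear system in the 6 coefficients.
Solving, the top 2 coefficients vanish, and u(k) = 2k³ + k² - 4k - 5.
Then u(7) = 702.

702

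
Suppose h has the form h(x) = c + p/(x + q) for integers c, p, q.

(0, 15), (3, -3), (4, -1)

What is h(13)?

(h(x) − c)(x + q) = p for each data point; the three points give a linear system in c and q, then p follows.
Solving: c = 3, q = -1, p = -12, so h(x) = 3 − 12/(x − 1).
Then h(13) = 3 − 12/12 = 2.

2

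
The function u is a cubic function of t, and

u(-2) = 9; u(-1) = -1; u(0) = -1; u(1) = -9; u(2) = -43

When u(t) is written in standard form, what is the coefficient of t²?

-4

First differences: -10, 0, -8, -34. Second differences: 10, -8, -26. Third differences: -18, -18.
Level-3 differences are constant, so u has degree 3.
Fitting a degree-3 polynomial gives u(t) = -3t³ - 4t² - t - 1.
The coefficient of t² is -4.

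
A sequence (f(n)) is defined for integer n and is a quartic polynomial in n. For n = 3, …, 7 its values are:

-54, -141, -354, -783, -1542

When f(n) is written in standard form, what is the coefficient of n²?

-2

Write f(n) = an^4 + bn³ + cn² + dn + e; the 5 given values yield a linear system in the 5 coefficients.
Solving, f(n) = -n^4 + 3n³ - 2n² - 9n - 9.
The coefficient of n² is -2.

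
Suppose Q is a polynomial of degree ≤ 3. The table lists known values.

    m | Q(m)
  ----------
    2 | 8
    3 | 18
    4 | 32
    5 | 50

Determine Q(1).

First differences: 10, 14, 18. Second differences: 4, 4.
Level-2 differences are constant, so Q has degree 2.
Fitting a degree-2 polynomial gives Q(m) = 2m².
Then Q(1) = 2.

2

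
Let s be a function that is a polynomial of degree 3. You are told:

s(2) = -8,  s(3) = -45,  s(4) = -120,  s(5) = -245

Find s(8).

Write s(m) = am³ + bm² + cm + d; the 4 given values yield a linear system in the 4 coefficients.
Solving, s(m) = -2m³ - m² + 6m.
Then s(8) = -1040.

-1040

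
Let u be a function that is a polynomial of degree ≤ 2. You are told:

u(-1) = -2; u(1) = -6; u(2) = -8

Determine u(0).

-4

Write u(k) = ak² + bk + c; the 3 given values yield a linear system in the 3 coefficients.
Solving, the leading coefficient vanishes, and u(k) = -2k - 4.
Then u(0) = -4.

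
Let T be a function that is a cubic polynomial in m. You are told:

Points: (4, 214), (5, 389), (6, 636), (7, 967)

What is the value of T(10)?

2584

Write T(m) = am³ + bm² + cm + d; the 4 given values yield a linear system in the 4 coefficients.
Solving, T(m) = 2m³ + 6m² - m - 6.
Then T(10) = 2584.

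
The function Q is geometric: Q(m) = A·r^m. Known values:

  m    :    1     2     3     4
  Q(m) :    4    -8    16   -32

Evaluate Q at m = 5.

Consecutive ratio: -8/4 = -2, and 16/(-8) = -2, so r = -2.
Then A·(-2)^1 = 4 gives A = -2, and Q(m) = -2·(-2)^m.
Q(5) = -2·(-2)^5 = 64.

64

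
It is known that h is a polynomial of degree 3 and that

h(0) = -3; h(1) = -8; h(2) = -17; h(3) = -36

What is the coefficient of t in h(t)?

Write h(t) = at³ + bt² + ct + d; the 4 given values yield a linear system in the 4 coefficients.
Solving, h(t) = -t³ + t² - 5t - 3.
The coefficient of t is -5.

-5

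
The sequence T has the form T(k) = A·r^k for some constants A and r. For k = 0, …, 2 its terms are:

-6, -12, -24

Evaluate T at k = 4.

-96

Consecutive ratio: -12/(-6) = 2, and -24/(-12) = 2, so r = 2.
Then A·2^0 = -6 gives A = -6, and T(k) = -6·2^k.
T(4) = -6·2^4 = -96.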